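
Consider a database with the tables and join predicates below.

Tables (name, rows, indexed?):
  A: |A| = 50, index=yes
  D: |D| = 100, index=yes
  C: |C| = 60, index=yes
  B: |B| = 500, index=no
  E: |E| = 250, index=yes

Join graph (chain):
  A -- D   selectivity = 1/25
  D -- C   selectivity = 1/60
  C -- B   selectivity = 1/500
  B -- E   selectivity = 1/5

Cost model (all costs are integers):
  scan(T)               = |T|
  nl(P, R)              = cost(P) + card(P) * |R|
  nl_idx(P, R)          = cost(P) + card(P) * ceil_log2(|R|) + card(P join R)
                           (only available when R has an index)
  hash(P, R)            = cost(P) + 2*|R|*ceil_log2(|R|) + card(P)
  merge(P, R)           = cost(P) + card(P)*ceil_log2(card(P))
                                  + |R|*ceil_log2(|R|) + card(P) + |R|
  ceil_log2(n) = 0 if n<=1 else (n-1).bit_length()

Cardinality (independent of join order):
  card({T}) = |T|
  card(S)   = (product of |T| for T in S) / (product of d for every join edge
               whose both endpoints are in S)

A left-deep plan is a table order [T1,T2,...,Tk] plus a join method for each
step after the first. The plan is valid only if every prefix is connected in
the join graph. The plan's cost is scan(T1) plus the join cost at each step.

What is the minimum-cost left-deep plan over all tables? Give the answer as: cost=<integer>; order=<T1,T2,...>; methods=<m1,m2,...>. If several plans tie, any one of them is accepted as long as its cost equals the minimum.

cost=6990; order=B,C,D,A,E; methods=hash,nl_idx,hash,merge

Selinger DP (subsets sized 1..n):
  {A}: scan cost=50, card=50
  {D}: scan cost=100, card=100
  {C}: scan cost=60, card=60
  {B}: scan cost=500, card=500
  {E}: scan cost=250, card=250
  {AD}: card=200; try (D,nl_idx)→600, (A,hash)→800, (A,nl_idx)→900, (D,merge)→1200, (A,merge)→1250, (D,hash)→1500 …(+2); best=600 via (D,nl_idx)
  {CD}: card=100; try (D,nl_idx)→580, (C,nl_idx)→800, (C,hash)→920, (D,merge)→1280, (C,merge)→1320, (D,hash)→1520 …(+2); best=580 via (D,nl_idx)
  {BC}: card=60; try (C,hash)→1720, (C,nl_idx)→3560, (B,merge)→5480, (C,merge)→5920, (B,hash)→9120, (B,nl)→30060 …(+1); best=1720 via (C,hash)
  {BE}: card=25000; try (E,hash)→5000, (B,merge)→7500, (E,merge)→7750, (B,hash)→9500, (E,nl_idx)→29500, (B,nl)→125250 …(+1); best=5000 via (E,hash)
  {ACD}: card=200; try (A,hash)→1280, (A,nl_idx)→1380, (C,hash)→1520, (A,merge)→1730, (C,nl_idx)→2000, (C,merge)→2820 …(+2); best=1280 via (A,hash)
  {BCD}: card=100; try (D,nl_idx)→2240, (D,merge)→2940, (D,hash)→3180, (B,merge)→6380, (D,nl)→7720, (B,hash)→9680 …(+1); best=2240 via (D,nl_idx)
  {BCE}: card=3000; try (E,merge)→4390, (E,nl_idx)→5200, (E,hash)→5780, (E,nl)→16720, (C,hash)→30720, (C,nl_idx)→158000 …(+2); best=4390 via (E,merge)
  {ABCD}: card=200; try (A,hash)→2940, (A,nl_idx)→3040, (A,merge)→3390, (A,nl)→7240, (B,merge)→8080, (B,hash)→10480 …(+1); best=2940 via (A,hash)
  {BCDE}: card=5000; try (E,merge)→5290, (E,hash)→6340, (E,nl_idx)→8040, (D,hash)→8790, (E,nl)→27240, (D,nl_idx)→30390 …(+2); best=5290 via (E,merge)
  {ABCDE}: card=10000; try (E,merge)→6990, (E,hash)→7140, (A,hash)→10890, (E,nl_idx)→14540, (A,nl_idx)→45290, (E,nl)→52940 …(+2); best=6990 via (E,merge)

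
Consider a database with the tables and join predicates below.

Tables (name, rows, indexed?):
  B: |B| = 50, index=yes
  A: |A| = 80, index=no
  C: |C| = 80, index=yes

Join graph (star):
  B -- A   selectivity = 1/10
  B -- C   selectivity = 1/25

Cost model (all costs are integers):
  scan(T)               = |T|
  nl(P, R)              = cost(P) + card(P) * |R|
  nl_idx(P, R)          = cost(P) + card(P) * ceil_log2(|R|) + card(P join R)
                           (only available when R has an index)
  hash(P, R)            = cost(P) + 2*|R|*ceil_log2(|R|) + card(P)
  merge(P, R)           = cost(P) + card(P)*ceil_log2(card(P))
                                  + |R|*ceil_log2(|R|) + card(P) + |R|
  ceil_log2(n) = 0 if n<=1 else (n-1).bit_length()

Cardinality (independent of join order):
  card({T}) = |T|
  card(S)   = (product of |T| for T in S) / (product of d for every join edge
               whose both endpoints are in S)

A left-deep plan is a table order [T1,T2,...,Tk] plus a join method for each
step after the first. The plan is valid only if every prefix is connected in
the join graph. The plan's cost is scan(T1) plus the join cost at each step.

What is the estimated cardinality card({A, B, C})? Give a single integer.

Tables in S: A(80), B(50), C(80)
Edges inside S: B-A(d=10), B-C(d=25)
numerator = 80 * 50 * 80 = 320000
denominator = 10 * 25 = 250
card(S) = 320000 / 250 = 1280

1280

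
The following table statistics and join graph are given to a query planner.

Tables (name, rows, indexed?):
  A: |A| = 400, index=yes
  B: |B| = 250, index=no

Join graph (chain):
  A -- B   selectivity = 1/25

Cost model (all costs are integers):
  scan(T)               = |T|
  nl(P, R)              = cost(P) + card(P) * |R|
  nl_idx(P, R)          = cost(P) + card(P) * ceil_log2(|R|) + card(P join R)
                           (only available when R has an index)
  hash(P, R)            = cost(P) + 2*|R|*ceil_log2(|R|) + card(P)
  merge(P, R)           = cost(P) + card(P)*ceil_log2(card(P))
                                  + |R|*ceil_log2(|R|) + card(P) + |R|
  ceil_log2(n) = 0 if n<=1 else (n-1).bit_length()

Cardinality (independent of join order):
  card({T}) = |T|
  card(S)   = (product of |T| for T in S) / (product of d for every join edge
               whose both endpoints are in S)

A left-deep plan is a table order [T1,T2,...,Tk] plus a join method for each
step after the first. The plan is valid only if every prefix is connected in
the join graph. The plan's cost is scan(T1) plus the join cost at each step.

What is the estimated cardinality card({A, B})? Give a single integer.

4000

Tables in S: A(400), B(250)
Edges inside S: A-B(d=25)
numerator = 400 * 250 = 100000
denominator = 25 = 25
card(S) = 100000 / 25 = 4000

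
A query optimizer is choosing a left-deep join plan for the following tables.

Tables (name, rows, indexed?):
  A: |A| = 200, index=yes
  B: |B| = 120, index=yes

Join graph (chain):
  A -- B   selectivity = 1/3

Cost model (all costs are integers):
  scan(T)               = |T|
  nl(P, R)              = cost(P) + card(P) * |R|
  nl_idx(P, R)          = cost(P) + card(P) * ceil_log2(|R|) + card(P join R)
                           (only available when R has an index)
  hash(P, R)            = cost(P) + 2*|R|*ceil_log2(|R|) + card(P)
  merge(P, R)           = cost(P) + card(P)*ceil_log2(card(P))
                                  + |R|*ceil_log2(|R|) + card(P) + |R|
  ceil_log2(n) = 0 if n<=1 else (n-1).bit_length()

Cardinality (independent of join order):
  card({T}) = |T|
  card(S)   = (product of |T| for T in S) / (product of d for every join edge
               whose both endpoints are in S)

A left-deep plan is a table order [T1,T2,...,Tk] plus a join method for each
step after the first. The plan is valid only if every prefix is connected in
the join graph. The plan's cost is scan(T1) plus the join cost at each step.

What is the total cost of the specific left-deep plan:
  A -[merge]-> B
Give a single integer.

step 1: scan A: cost=200, card=200
step 2: join B via merge
    card(P join B) = 200*120/(3) = 8000
    cost = 200 + 200*8 + 120*7 + 200 + 120 = 2960

2960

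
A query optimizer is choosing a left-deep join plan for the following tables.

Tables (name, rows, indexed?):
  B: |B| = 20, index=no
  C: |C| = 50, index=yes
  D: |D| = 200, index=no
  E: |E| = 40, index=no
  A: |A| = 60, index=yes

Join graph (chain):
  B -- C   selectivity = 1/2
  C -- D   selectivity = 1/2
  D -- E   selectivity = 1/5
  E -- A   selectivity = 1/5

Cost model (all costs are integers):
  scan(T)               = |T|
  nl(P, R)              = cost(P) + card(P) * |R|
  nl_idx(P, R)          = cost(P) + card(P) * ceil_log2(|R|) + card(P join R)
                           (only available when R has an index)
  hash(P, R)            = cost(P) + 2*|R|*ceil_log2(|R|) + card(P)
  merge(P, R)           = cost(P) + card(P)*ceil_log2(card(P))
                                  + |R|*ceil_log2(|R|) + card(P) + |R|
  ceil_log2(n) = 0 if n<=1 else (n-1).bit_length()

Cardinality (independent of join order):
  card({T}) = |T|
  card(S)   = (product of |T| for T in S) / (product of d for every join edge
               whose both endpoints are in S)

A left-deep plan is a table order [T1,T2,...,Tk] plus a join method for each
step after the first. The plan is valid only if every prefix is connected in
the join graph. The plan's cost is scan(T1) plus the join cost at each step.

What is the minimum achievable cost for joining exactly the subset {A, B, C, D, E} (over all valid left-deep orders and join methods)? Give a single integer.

Selinger DP over subsets of {A,B,C,D,E}:
  {B}: scan cost=20, card=20
  {C}: scan cost=50, card=50
  {D}: scan cost=200, card=200
  {E}: scan cost=40, card=40
  {A}: scan cost=60, card=60
  {BC}: card=500; try (B,hash)→300, (C,merge)→490, (B,merge)→520, (C,hash)→640, (C,nl_idx)→640, (C,nl)→1020 …(+1); best=300 via (B,hash)
  {CD}: card=5000; try (C,hash)→1000, (D,merge)→2200, (C,merge)→2350, (D,hash)→3300, (C,nl_idx)→6400, (D,nl)→10050 …(+1); best=1000 via (C,hash)
  {DE}: card=1600; try (E,hash)→880, (D,merge)→2120, (E,merge)→2280, (D,hash)→3280, (D,nl)→8040, (E,nl)→8200; best=880 via (E,hash)
  {AE}: card=480; try (E,hash)→600, (A,merge)→740, (E,merge)→760, (A,nl_idx)→760, (A,hash)→800, (A,nl)→2440 …(+1); best=600 via (E,hash)
  {BCD}: card=50000; try (D,hash)→4000, (B,hash)→6200, (D,merge)→7100, (B,merge)→71120, (D,nl)→100300, (B,nl)→101000; best=4000 via (D,hash)
  {CDE}: card=40000; try (C,hash)→3080, (E,hash)→6480, (C,merge)→20430, (C,nl_idx)→50480, (E,merge)→71280, (C,nl)→80880 …(+1); best=3080 via (C,hash)
  {ADE}: card=19200; try (A,hash)→3200, (D,hash)→4280, (D,merge)→7200, (A,merge)→20500, (A,nl_idx)→29680, (D,nl)→96600 …(+1); best=3200 via (A,hash)
  {BCDE}: card=400000; try (B,hash)→43280, (E,hash)→54480, (B,merge)→683200, (B,nl)→803080, (E,merge)→854280, (E,nl)→2004000; best=43280 via (B,hash)
  {ACDE}: card=480000; try (C,hash)→23000, (A,hash)→43800, (C,merge)→310750, (C,nl_idx)→598400, (A,merge)→683500, (A,nl_idx)→723080 …(+2); best=23000 via (C,hash)
  {ABCDE}: card=4800000; try (A,hash)→444000, (B,hash)→503200, (A,nl_idx)→7243280, (A,merge)→8043700, (B,nl)→9623000, (B,merge)→9623120 …(+1); best=444000 via (A,hash)

444000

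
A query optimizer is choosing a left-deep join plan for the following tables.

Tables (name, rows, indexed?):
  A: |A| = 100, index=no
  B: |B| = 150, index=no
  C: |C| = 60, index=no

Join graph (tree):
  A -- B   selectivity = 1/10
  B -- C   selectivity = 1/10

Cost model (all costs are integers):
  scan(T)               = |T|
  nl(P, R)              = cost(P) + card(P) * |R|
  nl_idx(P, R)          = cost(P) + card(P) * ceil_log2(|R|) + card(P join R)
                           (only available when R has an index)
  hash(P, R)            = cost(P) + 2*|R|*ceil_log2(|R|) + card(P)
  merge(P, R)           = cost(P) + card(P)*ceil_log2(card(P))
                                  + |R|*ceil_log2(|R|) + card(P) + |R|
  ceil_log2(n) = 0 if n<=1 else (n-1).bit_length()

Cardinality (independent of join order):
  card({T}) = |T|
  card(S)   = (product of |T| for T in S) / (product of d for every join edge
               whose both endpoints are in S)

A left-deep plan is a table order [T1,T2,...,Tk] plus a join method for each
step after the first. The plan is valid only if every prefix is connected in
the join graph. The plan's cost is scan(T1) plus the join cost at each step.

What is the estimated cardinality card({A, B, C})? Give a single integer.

9000

Tables in S: A(100), B(150), C(60)
Edges inside S: A-B(d=10), B-C(d=10)
numerator = 100 * 150 * 60 = 900000
denominator = 10 * 10 = 100
card(S) = 900000 / 100 = 9000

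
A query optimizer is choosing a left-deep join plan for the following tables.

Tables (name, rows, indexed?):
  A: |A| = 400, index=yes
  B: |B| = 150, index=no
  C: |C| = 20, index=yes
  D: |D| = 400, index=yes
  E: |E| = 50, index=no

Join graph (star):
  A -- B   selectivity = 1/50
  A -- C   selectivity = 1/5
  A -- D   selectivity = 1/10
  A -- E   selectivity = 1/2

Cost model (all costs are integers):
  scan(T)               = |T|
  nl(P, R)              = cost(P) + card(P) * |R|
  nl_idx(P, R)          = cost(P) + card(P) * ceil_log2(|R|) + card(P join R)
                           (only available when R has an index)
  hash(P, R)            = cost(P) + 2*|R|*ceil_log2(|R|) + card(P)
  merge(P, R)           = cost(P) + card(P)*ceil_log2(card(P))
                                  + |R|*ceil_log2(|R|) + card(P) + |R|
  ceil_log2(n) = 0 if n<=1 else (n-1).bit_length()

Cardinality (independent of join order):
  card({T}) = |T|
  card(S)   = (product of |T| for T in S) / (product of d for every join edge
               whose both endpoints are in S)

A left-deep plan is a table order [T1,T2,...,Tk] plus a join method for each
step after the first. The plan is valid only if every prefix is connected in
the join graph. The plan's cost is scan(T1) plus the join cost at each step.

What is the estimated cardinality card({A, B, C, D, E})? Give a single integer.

4800000

Tables in S: A(400), B(150), C(20), D(400), E(50)
Edges inside S: A-B(d=50), A-C(d=5), A-D(d=10), A-E(d=2)
numerator = 400 * 150 * 20 * 400 * 50 = 24000000000
denominator = 50 * 5 * 10 * 2 = 5000
card(S) = 24000000000 / 5000 = 4800000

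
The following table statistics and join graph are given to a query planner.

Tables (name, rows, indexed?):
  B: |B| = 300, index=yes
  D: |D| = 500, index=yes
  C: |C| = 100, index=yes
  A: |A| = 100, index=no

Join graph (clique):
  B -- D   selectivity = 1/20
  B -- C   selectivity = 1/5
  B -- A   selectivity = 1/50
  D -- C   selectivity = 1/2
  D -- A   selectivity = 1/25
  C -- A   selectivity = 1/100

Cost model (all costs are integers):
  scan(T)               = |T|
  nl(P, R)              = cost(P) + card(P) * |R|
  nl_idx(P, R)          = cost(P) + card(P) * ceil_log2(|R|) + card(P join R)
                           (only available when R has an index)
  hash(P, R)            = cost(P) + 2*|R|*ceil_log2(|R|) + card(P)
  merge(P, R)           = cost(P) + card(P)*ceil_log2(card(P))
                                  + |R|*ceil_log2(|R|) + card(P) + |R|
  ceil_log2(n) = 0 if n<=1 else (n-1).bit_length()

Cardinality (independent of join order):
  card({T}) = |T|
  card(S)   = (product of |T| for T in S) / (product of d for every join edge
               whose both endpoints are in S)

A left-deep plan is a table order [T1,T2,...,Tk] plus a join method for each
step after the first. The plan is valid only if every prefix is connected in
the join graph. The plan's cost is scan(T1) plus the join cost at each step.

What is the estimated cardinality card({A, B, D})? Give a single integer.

600

Tables in S: A(100), B(300), D(500)
Edges inside S: B-D(d=20), B-A(d=50), D-A(d=25)
numerator = 100 * 300 * 500 = 15000000
denominator = 20 * 50 * 25 = 25000
card(S) = 15000000 / 25000 = 600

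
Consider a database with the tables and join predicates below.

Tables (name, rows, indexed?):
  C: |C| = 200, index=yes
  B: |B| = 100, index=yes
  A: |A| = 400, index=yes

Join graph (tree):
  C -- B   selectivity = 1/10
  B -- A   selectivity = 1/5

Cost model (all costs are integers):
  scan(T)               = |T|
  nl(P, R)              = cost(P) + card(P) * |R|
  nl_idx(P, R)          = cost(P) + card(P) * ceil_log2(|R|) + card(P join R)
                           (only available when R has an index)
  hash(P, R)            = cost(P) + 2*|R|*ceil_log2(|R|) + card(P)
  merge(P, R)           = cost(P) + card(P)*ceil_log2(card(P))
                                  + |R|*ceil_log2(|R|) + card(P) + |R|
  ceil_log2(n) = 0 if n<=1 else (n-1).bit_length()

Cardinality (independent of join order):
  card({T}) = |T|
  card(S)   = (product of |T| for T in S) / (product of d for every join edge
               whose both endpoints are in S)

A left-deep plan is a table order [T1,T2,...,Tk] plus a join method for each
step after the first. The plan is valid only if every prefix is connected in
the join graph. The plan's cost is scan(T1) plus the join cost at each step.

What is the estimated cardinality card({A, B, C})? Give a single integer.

Tables in S: A(400), B(100), C(200)
Edges inside S: C-B(d=10), B-A(d=5)
numerator = 400 * 100 * 200 = 8000000
denominator = 10 * 5 = 50
card(S) = 8000000 / 50 = 160000

160000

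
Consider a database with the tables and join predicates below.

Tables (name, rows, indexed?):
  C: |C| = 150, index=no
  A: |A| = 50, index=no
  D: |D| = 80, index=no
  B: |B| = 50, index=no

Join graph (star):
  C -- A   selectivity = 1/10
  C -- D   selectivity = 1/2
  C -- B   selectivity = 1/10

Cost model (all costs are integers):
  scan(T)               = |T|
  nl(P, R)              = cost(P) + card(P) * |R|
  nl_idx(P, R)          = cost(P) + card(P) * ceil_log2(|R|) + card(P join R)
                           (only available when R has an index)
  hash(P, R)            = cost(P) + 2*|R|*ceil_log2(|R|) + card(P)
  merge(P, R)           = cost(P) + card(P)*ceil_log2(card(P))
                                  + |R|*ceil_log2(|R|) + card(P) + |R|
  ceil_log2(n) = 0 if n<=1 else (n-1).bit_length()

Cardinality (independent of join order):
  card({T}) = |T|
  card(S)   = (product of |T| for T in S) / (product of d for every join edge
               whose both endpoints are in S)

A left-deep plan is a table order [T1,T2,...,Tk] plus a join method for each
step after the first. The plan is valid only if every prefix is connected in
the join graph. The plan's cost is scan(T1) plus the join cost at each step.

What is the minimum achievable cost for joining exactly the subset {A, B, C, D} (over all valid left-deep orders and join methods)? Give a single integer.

Selinger DP over subsets of {A,B,C,D}:
  {C}: scan cost=150, card=150
  {A}: scan cost=50, card=50
  {D}: scan cost=80, card=80
  {B}: scan cost=50, card=50
  {AC}: card=750; try (A,hash)→900, (C,merge)→1750, (A,merge)→1850, (C,hash)→2500, (C,nl)→7550, (A,nl)→7650; best=900 via (A,hash)
  {CD}: card=6000; try (D,hash)→1420, (C,merge)→2070, (D,merge)→2140, (C,hash)→2560, (C,nl)→12080, (D,nl)→12150; best=1420 via (D,hash)
  {BC}: card=750; try (B,hash)→900, (C,merge)→1750, (B,merge)→1850, (C,hash)→2500, (C,nl)→7550, (B,nl)→7650; best=900 via (B,hash)
  {ACD}: card=30000; try (D,hash)→2770, (A,hash)→8020, (D,merge)→9790, (D,nl)→60900, (A,merge)→85770, (A,nl)→301420; best=2770 via (D,hash)
  {ABC}: card=3750; try (B,hash)→2250, (A,hash)→2250, (B,merge)→9500, (A,merge)→9500, (B,nl)→38400, (A,nl)→38400; best=2250 via (B,hash)
  {BCD}: card=30000; try (D,hash)→2770, (B,hash)→8020, (D,merge)→9790, (D,nl)→60900, (B,merge)→85770, (B,nl)→301420; best=2770 via (D,hash)
  {ABCD}: card=150000; try (D,hash)→7120, (B,hash)→33370, (A,hash)→33370, (D,merge)→51640, (D,nl)→302250, (B,merge)→483120 …(+3); best=7120 via (D,hash)

7120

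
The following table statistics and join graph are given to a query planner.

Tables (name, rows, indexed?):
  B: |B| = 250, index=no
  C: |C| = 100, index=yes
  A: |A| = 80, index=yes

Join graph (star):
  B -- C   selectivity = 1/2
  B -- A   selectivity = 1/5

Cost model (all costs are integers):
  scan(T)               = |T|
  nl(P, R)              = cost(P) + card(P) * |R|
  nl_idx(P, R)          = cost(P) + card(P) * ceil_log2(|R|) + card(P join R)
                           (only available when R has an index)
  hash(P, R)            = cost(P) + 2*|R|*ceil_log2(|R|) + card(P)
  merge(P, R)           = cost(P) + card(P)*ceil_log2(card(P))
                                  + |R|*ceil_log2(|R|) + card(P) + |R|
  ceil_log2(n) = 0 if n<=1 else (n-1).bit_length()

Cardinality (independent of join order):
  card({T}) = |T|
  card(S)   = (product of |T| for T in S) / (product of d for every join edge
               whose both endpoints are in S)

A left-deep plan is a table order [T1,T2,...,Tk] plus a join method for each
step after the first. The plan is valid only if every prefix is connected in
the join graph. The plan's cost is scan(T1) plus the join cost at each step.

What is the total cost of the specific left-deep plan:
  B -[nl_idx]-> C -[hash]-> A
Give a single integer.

28120

step 1: scan B: cost=250, card=250
step 2: join C via nl_idx
    card(P join C) = 250*100/(2) = 12500
    cost = 250 + 250*7 + 12500 = 14500
step 3: join A via hash
    card(P join A) = 12500*80/(5) = 200000
    cost = 14500 + 2*80*7 + 12500 = 28120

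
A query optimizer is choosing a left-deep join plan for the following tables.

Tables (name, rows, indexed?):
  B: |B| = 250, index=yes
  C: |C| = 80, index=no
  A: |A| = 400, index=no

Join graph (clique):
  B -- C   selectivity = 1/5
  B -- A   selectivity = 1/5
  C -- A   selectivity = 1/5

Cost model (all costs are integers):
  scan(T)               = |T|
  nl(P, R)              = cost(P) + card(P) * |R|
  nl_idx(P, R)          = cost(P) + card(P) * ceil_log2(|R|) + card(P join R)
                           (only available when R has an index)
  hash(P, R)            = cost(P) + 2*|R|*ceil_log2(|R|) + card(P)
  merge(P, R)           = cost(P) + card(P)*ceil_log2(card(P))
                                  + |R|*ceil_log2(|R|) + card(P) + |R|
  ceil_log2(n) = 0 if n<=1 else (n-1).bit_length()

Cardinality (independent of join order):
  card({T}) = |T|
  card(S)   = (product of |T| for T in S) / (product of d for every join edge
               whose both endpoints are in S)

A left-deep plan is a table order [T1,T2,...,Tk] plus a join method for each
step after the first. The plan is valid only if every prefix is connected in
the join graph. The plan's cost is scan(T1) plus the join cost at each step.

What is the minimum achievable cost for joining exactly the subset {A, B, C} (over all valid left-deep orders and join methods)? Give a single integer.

12320

Selinger DP over subsets of {A,B,C}:
  {B}: scan cost=250, card=250
  {C}: scan cost=80, card=80
  {A}: scan cost=400, card=400
  {BC}: card=4000; try (C,hash)→1620, (B,merge)→2970, (C,merge)→3140, (B,hash)→4160, (B,nl_idx)→4720, (B,nl)→20080 …(+1); best=1620 via (C,hash)
  {AB}: card=20000; try (B,hash)→4800, (A,merge)→6500, (B,merge)→6650, (A,hash)→7700, (B,nl_idx)→23600, (A,nl)→100250 …(+1); best=4800 via (B,hash)
  {AC}: card=6400; try (C,hash)→1920, (A,merge)→4720, (C,merge)→5040, (A,hash)→7360, (A,nl)→32080, (C,nl)→32400; best=1920 via (C,hash)
  {ABC}: card=64000; try (B,hash)→12320, (A,hash)→12820, (C,hash)→25920, (A,merge)→57620, (B,merge)→93770, (B,nl_idx)→117120 …(+4); best=12320 via (B,hash)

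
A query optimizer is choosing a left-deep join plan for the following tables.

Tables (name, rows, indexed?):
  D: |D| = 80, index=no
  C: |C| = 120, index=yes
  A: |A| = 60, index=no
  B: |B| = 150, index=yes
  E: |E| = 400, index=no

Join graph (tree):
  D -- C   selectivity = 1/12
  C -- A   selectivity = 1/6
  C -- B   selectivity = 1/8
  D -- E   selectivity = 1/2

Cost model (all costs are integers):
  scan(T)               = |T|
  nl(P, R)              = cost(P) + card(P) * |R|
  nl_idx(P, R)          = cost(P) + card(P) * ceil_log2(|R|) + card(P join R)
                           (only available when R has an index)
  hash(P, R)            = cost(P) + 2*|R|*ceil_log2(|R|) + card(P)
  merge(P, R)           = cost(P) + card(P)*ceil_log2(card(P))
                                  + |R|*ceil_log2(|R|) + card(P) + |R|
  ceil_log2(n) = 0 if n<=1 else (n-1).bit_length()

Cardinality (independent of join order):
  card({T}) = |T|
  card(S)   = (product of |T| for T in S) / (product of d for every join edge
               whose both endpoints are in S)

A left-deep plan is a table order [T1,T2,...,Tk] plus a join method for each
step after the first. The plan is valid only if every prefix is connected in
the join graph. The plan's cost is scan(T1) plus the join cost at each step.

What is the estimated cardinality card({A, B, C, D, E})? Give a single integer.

30000000

Tables in S: A(60), B(150), C(120), D(80), E(400)
Edges inside S: D-C(d=12), C-A(d=6), C-B(d=8), D-E(d=2)
numerator = 60 * 150 * 120 * 80 * 400 = 34560000000
denominator = 12 * 6 * 8 * 2 = 1152
card(S) = 34560000000 / 1152 = 30000000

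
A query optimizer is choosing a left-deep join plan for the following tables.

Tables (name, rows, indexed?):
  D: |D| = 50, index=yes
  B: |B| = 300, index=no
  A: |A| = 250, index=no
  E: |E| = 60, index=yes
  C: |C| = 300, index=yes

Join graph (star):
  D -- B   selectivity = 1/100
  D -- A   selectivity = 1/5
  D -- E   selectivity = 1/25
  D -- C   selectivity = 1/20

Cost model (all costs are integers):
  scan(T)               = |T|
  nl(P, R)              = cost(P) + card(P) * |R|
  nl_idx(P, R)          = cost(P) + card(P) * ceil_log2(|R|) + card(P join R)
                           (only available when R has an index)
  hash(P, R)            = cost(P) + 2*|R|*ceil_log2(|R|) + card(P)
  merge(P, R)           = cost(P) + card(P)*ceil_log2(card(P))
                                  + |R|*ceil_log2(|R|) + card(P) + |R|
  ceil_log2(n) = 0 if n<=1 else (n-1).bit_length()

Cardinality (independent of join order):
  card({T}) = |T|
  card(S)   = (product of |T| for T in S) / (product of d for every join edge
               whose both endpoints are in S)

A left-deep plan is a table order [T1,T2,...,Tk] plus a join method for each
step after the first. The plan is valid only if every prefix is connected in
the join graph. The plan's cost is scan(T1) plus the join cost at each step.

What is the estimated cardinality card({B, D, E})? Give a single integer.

360

Tables in S: B(300), D(50), E(60)
Edges inside S: D-B(d=100), D-E(d=25)
numerator = 300 * 50 * 60 = 900000
denominator = 100 * 25 = 2500
card(S) = 900000 / 2500 = 360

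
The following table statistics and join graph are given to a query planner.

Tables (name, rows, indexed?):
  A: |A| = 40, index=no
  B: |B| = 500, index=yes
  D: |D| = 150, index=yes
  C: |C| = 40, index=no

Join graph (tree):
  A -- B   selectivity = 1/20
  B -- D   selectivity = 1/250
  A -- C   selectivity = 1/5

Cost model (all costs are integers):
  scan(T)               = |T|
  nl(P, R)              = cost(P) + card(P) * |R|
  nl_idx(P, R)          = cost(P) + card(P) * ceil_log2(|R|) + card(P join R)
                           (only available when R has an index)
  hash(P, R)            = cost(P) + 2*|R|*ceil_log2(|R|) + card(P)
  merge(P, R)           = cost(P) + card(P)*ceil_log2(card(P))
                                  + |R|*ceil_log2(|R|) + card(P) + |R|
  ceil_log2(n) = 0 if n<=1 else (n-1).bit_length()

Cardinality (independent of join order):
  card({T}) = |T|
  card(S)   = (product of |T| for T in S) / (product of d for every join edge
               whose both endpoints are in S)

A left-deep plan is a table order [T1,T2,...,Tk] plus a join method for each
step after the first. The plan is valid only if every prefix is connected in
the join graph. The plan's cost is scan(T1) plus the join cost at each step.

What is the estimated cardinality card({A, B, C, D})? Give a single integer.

4800

Tables in S: A(40), B(500), C(40), D(150)
Edges inside S: A-B(d=20), B-D(d=250), A-C(d=5)
numerator = 40 * 500 * 40 * 150 = 120000000
denominator = 20 * 250 * 5 = 25000
card(S) = 120000000 / 25000 = 4800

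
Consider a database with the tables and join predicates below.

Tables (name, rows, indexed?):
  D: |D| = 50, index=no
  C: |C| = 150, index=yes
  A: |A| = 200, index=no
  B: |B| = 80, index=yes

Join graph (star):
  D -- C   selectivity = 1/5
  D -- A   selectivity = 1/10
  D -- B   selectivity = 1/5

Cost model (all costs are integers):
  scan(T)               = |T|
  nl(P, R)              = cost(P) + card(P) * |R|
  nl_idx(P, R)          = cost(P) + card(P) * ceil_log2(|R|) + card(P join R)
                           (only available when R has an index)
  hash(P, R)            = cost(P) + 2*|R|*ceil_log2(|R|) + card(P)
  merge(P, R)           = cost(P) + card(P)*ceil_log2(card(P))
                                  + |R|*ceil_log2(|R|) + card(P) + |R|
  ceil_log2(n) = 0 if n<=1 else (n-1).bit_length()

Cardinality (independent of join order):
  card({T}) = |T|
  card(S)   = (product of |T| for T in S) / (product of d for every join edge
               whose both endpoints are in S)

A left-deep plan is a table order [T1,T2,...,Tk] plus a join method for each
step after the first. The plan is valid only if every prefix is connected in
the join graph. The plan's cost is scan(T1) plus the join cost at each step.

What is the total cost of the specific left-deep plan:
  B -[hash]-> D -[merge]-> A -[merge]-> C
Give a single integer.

step 1: scan B: cost=80, card=80
step 2: join D via hash
    card(P join D) = 80*50/(5) = 800
    cost = 80 + 2*50*6 + 80 = 760
step 3: join A via merge
    card(P join A) = 800*200/(10) = 16000
    cost = 760 + 800*10 + 200*8 + 800 + 200 = 11360
step 4: join C via merge
    card(P join C) = 16000*150/(5) = 480000
    cost = 11360 + 16000*14 + 150*8 + 16000 + 150 = 252710

252710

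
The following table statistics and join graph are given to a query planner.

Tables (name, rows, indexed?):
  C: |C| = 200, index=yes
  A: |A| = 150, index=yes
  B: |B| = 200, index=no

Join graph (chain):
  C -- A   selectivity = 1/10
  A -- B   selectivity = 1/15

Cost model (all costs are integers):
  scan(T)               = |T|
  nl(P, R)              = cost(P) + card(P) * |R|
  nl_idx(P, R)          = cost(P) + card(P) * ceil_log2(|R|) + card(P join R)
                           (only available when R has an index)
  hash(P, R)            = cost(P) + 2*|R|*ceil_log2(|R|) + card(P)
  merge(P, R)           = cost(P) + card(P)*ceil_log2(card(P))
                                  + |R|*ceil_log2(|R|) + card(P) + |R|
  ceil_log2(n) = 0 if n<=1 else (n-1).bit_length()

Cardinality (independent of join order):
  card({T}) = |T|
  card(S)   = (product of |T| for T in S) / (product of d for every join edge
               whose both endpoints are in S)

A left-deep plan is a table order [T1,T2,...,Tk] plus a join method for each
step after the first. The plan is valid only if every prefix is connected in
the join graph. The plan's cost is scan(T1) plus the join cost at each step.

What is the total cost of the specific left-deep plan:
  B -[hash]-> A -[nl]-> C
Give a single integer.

step 1: scan B: cost=200, card=200
step 2: join A via hash
    card(P join A) = 200*150/(15) = 2000
    cost = 200 + 2*150*8 + 200 = 2800
step 3: join C via nl
    card(P join C) = 2000*200/(10) = 40000
    cost = 2800 + 2000*200 = 402800

402800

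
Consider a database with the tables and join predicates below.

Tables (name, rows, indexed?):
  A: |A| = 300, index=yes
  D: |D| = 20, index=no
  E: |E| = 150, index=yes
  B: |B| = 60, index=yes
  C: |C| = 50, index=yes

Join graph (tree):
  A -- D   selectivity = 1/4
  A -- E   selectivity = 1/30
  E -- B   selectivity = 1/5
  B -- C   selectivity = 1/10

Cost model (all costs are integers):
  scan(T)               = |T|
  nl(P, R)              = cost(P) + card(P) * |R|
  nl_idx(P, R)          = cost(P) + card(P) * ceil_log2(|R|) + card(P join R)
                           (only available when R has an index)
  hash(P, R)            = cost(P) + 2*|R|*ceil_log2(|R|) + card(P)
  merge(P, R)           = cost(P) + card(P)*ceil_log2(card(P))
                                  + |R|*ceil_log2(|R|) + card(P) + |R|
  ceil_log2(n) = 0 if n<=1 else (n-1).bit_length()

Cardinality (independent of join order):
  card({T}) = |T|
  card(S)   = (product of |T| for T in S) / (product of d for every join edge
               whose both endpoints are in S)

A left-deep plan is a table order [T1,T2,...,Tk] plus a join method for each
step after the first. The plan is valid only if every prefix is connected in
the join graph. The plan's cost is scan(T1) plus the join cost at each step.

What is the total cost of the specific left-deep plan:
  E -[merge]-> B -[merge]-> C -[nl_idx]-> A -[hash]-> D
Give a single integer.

285070

step 1: scan E: cost=150, card=150
step 2: join B via merge
    card(P join B) = 150*60/(5) = 1800
    cost = 150 + 150*8 + 60*6 + 150 + 60 = 1920
step 3: join C via merge
    card(P join C) = 1800*50/(10) = 9000
    cost = 1920 + 1800*11 + 50*6 + 1800 + 50 = 23870
step 4: join A via nl_idx
    card(P join A) = 9000*300/(30) = 90000
    cost = 23870 + 9000*9 + 90000 = 194870
step 5: join D via hash
    card(P join D) = 90000*20/(4) = 450000
    cost = 194870 + 2*20*5 + 90000 = 285070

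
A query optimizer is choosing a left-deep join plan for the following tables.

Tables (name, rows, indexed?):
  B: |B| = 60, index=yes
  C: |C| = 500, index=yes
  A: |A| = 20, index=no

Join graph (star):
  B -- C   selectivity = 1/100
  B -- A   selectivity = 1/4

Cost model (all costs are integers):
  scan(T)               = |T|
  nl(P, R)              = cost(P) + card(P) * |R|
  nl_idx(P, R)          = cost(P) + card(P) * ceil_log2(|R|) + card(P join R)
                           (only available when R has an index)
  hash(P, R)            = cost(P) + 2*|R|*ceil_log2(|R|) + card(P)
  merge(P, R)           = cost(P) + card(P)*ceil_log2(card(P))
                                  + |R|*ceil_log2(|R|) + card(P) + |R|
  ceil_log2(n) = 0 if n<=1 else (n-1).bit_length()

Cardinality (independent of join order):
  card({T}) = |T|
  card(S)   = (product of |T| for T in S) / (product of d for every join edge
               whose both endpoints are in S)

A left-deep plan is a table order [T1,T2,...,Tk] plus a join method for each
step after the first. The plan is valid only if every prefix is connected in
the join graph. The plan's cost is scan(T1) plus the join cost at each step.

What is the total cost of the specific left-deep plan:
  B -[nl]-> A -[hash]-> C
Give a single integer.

10560

step 1: scan B: cost=60, card=60
step 2: join A via nl
    card(P join A) = 60*20/(4) = 300
    cost = 60 + 60*20 = 1260
step 3: join C via hash
    card(P join C) = 300*500/(100) = 1500
    cost = 1260 + 2*500*9 + 300 = 10560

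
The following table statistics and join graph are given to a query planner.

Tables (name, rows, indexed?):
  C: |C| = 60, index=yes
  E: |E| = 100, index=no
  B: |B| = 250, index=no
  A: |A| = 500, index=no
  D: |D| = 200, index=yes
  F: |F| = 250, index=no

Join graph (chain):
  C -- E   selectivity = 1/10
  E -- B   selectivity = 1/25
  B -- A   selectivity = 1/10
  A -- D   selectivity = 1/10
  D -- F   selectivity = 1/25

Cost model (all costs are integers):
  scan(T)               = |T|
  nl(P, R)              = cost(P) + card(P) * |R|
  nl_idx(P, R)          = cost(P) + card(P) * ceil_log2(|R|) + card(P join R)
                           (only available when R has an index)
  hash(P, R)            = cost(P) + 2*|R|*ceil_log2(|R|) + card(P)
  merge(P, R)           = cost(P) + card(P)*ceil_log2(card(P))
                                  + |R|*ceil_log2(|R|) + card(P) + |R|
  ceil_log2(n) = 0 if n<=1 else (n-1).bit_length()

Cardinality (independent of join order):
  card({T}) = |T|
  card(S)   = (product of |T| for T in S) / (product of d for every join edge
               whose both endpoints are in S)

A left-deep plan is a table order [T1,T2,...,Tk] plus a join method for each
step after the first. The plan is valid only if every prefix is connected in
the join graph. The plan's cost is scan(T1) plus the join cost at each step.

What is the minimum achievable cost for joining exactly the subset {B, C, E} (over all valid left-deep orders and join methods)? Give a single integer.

Selinger DP over subsets of {B,C,E}:
  {C}: scan cost=60, card=60
  {E}: scan cost=100, card=100
  {B}: scan cost=250, card=250
  {CE}: card=600; try (C,hash)→920, (E,merge)→1280, (C,nl_idx)→1300, (C,merge)→1320, (E,hash)→1520, (E,nl)→6060 …(+1); best=920 via (C,hash)
  {BE}: card=1000; try (E,hash)→1900, (B,merge)→3150, (E,merge)→3300, (B,hash)→4200, (B,nl)→25100, (E,nl)→25250; best=1900 via (E,hash)
  {BCE}: card=6000; try (C,hash)→3620, (B,hash)→5520, (B,merge)→9770, (C,merge)→13320, (C,nl_idx)→13900, (C,nl)→61900 …(+1); best=3620 via (C,hash)

3620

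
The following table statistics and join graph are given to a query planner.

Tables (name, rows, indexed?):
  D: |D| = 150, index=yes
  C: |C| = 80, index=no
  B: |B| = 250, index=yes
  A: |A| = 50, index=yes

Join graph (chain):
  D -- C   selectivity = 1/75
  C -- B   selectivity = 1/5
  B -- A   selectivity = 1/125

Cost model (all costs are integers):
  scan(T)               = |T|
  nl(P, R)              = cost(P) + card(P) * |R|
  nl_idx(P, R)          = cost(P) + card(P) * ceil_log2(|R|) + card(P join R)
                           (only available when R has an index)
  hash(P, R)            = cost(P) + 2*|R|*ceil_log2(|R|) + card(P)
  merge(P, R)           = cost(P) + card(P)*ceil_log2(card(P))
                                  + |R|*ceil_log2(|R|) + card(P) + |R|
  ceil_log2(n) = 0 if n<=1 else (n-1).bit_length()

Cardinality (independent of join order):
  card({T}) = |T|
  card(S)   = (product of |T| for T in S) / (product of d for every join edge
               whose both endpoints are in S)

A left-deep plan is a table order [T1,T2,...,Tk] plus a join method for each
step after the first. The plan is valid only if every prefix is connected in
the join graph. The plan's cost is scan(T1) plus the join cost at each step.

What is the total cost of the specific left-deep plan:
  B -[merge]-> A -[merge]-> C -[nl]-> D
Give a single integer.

244290

step 1: scan B: cost=250, card=250
step 2: join A via merge
    card(P join A) = 250*50/(125) = 100
    cost = 250 + 250*8 + 50*6 + 250 + 50 = 2850
step 3: join C via merge
    card(P join C) = 100*80/(5) = 1600
    cost = 2850 + 100*7 + 80*7 + 100 + 80 = 4290
step 4: join D via nl
    card(P join D) = 1600*150/(75) = 3200
    cost = 4290 + 1600*150 = 244290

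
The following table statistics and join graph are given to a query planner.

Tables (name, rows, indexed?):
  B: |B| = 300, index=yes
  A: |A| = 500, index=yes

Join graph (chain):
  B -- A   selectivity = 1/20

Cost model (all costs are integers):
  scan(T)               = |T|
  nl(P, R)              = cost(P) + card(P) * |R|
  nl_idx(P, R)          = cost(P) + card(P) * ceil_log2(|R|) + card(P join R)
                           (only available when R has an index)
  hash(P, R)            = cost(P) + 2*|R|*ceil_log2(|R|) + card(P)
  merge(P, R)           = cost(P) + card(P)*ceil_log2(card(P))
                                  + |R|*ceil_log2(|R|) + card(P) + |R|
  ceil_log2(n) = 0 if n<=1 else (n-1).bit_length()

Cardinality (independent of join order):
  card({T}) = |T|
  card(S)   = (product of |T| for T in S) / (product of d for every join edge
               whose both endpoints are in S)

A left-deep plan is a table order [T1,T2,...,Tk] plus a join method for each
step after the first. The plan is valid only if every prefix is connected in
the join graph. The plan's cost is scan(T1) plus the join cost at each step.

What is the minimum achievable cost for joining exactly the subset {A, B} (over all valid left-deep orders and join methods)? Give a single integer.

6400

Selinger DP over subsets of {A,B}:
  {B}: scan cost=300, card=300
  {A}: scan cost=500, card=500
  {AB}: card=7500; try (B,hash)→6400, (A,merge)→8300, (B,merge)→8500, (A,hash)→9600, (A,nl_idx)→10500, (B,nl_idx)→12500 …(+2); best=6400 via (B,hash)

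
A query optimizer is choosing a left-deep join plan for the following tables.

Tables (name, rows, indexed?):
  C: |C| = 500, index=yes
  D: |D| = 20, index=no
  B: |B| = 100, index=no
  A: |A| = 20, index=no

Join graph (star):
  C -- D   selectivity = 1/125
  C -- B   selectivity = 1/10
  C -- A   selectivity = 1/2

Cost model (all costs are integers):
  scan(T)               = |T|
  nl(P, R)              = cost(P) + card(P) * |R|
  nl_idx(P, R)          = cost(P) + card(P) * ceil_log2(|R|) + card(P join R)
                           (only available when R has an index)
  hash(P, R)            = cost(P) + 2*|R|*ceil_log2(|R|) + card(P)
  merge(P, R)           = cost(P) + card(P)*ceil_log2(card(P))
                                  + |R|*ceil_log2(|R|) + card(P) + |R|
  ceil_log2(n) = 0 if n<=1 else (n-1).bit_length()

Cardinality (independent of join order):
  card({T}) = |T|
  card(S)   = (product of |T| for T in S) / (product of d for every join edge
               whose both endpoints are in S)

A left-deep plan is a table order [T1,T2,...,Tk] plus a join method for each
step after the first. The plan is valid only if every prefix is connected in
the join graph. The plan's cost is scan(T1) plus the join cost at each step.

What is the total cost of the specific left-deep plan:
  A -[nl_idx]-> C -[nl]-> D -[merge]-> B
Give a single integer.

114800

step 1: scan A: cost=20, card=20
step 2: join C via nl_idx
    card(P join C) = 20*500/(2) = 5000
    cost = 20 + 20*9 + 5000 = 5200
step 3: join D via nl
    card(P join D) = 5000*20/(125) = 800
    cost = 5200 + 5000*20 = 105200
step 4: join B via merge
    card(P join B) = 800*100/(10) = 8000
    cost = 105200 + 800*10 + 100*7 + 800 + 100 = 114800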